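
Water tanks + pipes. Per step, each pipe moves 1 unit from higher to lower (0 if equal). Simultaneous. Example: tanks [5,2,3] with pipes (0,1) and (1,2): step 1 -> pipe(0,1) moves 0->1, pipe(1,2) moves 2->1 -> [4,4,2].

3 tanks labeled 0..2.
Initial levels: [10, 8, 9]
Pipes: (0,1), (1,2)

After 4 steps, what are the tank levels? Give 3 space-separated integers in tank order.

Step 1: flows [0->1,2->1] -> levels [9 10 8]
Step 2: flows [1->0,1->2] -> levels [10 8 9]
  -> period-2 cycle: step 2 state = step 0 state
  -> state at step 4: (4-0) mod 2 = 0, same as step 0 -> [10 8 9]

Answer: 10 8 9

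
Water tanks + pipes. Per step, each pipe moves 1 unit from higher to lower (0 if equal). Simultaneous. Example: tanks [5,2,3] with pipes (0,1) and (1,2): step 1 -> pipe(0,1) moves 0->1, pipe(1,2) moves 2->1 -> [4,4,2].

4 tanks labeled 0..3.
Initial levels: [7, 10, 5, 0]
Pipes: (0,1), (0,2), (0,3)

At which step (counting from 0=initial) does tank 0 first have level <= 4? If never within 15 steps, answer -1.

Step 1: flows [1->0,0->2,0->3] -> levels [6 9 6 1]
Step 2: flows [1->0,0=2,0->3] -> levels [6 8 6 2]
Step 3: flows [1->0,0=2,0->3] -> levels [6 7 6 3]
Step 4: flows [1->0,0=2,0->3] -> levels [6 6 6 4]
Step 5: flows [0=1,0=2,0->3] -> levels [5 6 6 5]
Step 6: flows [1->0,2->0,0=3] -> levels [7 5 5 5]
Step 7: flows [0->1,0->2,0->3] -> levels [4 6 6 6]
Tank 0 first reaches <=4 at step 7

Answer: 7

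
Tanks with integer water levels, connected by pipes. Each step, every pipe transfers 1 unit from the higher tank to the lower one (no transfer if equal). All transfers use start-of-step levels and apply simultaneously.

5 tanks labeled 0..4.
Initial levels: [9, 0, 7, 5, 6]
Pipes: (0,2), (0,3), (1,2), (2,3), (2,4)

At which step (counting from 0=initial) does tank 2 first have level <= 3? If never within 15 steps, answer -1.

Answer: 3

Derivation:
Step 1: flows [0->2,0->3,2->1,2->3,2->4] -> levels [7 1 5 7 7]
Step 2: flows [0->2,0=3,2->1,3->2,4->2] -> levels [6 2 7 6 6]
Step 3: flows [2->0,0=3,2->1,2->3,2->4] -> levels [7 3 3 7 7]
Tank 2 first reaches <=3 at step 3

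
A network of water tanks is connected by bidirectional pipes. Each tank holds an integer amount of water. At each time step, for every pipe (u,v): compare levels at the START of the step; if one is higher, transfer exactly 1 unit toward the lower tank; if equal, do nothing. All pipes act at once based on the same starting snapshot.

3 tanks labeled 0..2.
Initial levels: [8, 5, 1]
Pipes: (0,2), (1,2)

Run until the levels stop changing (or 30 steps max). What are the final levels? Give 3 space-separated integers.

Step 1: flows [0->2,1->2] -> levels [7 4 3]
Step 2: flows [0->2,1->2] -> levels [6 3 5]
Step 3: flows [0->2,2->1] -> levels [5 4 5]
Step 4: flows [0=2,2->1] -> levels [5 5 4]
Step 5: flows [0->2,1->2] -> levels [4 4 6]
Step 6: flows [2->0,2->1] -> levels [5 5 4]
  -> period-2 cycle: step 6 state = step 4 state; never stabilizes
  -> state at step 30: (30-4) mod 2 = 0, same as step 4 -> [5 5 4]

Answer: 5 5 4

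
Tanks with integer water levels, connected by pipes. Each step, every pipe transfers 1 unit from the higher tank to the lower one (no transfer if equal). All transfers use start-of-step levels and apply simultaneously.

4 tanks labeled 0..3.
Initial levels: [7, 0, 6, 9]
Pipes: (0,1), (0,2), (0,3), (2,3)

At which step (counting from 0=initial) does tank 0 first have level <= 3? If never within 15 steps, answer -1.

Answer: -1

Derivation:
Step 1: flows [0->1,0->2,3->0,3->2] -> levels [6 1 8 7]
Step 2: flows [0->1,2->0,3->0,2->3] -> levels [7 2 6 7]
Step 3: flows [0->1,0->2,0=3,3->2] -> levels [5 3 8 6]
Step 4: flows [0->1,2->0,3->0,2->3] -> levels [6 4 6 6]
Step 5: flows [0->1,0=2,0=3,2=3] -> levels [5 5 6 6]
Step 6: flows [0=1,2->0,3->0,2=3] -> levels [7 5 5 5]
Step 7: flows [0->1,0->2,0->3,2=3] -> levels [4 6 6 6]
Step 8: flows [1->0,2->0,3->0,2=3] -> levels [7 5 5 5]
  -> period-2 cycle (repeats step 6); tank 0 never drops to <=3
Tank 0 never reaches <=3 within 15 steps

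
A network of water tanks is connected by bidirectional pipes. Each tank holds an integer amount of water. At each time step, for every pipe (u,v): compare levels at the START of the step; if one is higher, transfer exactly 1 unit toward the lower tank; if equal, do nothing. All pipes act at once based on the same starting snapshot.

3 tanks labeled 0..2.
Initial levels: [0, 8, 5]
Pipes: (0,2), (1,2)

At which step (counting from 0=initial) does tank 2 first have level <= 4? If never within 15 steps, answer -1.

Step 1: flows [2->0,1->2] -> levels [1 7 5]
Step 2: flows [2->0,1->2] -> levels [2 6 5]
Step 3: flows [2->0,1->2] -> levels [3 5 5]
Step 4: flows [2->0,1=2] -> levels [4 5 4]
Tank 2 first reaches <=4 at step 4

Answer: 4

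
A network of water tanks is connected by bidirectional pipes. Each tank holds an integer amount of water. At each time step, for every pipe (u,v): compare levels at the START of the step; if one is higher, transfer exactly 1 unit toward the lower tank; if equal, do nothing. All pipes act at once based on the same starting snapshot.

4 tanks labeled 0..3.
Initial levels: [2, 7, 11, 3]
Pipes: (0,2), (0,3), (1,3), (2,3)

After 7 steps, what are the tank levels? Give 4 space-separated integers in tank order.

Step 1: flows [2->0,3->0,1->3,2->3] -> levels [4 6 9 4]
Step 2: flows [2->0,0=3,1->3,2->3] -> levels [5 5 7 6]
Step 3: flows [2->0,3->0,3->1,2->3] -> levels [7 6 5 5]
Step 4: flows [0->2,0->3,1->3,2=3] -> levels [5 5 6 7]
Step 5: flows [2->0,3->0,3->1,3->2] -> levels [7 6 6 4]
Step 6: flows [0->2,0->3,1->3,2->3] -> levels [5 5 6 7]
  -> period-2 cycle: step 6 state = step 4 state
  -> state at step 7: (7-4) mod 2 = 1, same as step 5 -> [7 6 6 4]

Answer: 7 6 6 4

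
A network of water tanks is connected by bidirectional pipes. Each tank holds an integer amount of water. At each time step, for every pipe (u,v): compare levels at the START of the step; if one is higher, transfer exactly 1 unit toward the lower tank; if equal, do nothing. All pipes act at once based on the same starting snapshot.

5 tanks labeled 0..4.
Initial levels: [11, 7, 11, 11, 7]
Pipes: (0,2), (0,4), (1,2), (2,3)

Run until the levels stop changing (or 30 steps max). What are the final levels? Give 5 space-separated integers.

Answer: 8 9 11 9 10

Derivation:
Step 1: flows [0=2,0->4,2->1,2=3] -> levels [10 8 10 11 8]
Step 2: flows [0=2,0->4,2->1,3->2] -> levels [9 9 10 10 9]
Step 3: flows [2->0,0=4,2->1,2=3] -> levels [10 10 8 10 9]
Step 4: flows [0->2,0->4,1->2,3->2] -> levels [8 9 11 9 10]
Step 5: flows [2->0,4->0,2->1,2->3] -> levels [10 10 8 10 9]
  -> period-2 cycle: step 5 state = step 3 state; never stabilizes
  -> state at step 30: (30-3) mod 2 = 1, same as step 4 -> [8 9 11 9 10]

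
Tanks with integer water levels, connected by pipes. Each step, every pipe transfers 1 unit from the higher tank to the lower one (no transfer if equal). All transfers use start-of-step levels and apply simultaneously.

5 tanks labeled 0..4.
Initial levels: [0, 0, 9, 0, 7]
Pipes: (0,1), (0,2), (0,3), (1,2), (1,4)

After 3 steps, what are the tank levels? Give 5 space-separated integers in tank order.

Answer: 3 4 3 2 4

Derivation:
Step 1: flows [0=1,2->0,0=3,2->1,4->1] -> levels [1 2 7 0 6]
Step 2: flows [1->0,2->0,0->3,2->1,4->1] -> levels [2 3 5 1 5]
Step 3: flows [1->0,2->0,0->3,2->1,4->1] -> levels [3 4 3 2 4]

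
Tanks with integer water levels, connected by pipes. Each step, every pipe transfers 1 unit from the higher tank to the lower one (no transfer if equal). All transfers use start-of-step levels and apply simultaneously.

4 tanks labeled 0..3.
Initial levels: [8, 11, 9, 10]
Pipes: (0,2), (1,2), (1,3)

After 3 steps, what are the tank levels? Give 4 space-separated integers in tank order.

Answer: 9 9 10 10

Derivation:
Step 1: flows [2->0,1->2,1->3] -> levels [9 9 9 11]
Step 2: flows [0=2,1=2,3->1] -> levels [9 10 9 10]
Step 3: flows [0=2,1->2,1=3] -> levels [9 9 10 10]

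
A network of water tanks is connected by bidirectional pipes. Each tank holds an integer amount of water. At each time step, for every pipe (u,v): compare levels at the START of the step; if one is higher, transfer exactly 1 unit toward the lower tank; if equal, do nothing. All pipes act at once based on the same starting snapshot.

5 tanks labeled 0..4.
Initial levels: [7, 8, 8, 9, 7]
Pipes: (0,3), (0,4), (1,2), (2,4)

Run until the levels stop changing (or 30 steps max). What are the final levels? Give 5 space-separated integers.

Answer: 9 7 9 7 7

Derivation:
Step 1: flows [3->0,0=4,1=2,2->4] -> levels [8 8 7 8 8]
Step 2: flows [0=3,0=4,1->2,4->2] -> levels [8 7 9 8 7]
Step 3: flows [0=3,0->4,2->1,2->4] -> levels [7 8 7 8 9]
Step 4: flows [3->0,4->0,1->2,4->2] -> levels [9 7 9 7 7]
Step 5: flows [0->3,0->4,2->1,2->4] -> levels [7 8 7 8 9]
  -> period-2 cycle: step 5 state = step 3 state; never stabilizes
  -> state at step 30: (30-3) mod 2 = 1, same as step 4 -> [9 7 9 7 7]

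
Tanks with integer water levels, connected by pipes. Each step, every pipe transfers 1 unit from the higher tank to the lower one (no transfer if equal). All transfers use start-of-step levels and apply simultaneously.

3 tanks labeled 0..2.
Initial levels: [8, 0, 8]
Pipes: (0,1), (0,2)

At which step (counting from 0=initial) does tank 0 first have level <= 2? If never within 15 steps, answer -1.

Answer: -1

Derivation:
Step 1: flows [0->1,0=2] -> levels [7 1 8]
Step 2: flows [0->1,2->0] -> levels [7 2 7]
Step 3: flows [0->1,0=2] -> levels [6 3 7]
Step 4: flows [0->1,2->0] -> levels [6 4 6]
Step 5: flows [0->1,0=2] -> levels [5 5 6]
Step 6: flows [0=1,2->0] -> levels [6 5 5]
Step 7: flows [0->1,0->2] -> levels [4 6 6]
Step 8: flows [1->0,2->0] -> levels [6 5 5]
  -> period-2 cycle (repeats step 6); tank 0 never drops to <=2
Tank 0 never reaches <=2 within 15 steps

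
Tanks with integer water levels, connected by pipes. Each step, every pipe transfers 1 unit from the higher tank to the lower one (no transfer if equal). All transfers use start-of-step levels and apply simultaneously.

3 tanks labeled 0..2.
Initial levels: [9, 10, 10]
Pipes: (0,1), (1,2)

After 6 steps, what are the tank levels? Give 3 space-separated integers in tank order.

Step 1: flows [1->0,1=2] -> levels [10 9 10]
Step 2: flows [0->1,2->1] -> levels [9 11 9]
Step 3: flows [1->0,1->2] -> levels [10 9 10]
  -> period-2 cycle: step 3 state = step 1 state
  -> state at step 6: (6-1) mod 2 = 1, same as step 2 -> [9 11 9]

Answer: 9 11 9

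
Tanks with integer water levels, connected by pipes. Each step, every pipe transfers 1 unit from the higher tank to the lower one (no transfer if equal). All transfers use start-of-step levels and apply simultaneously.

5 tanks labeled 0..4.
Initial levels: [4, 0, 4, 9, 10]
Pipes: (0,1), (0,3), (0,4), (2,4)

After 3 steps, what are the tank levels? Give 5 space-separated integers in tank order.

Answer: 6 3 6 6 6

Derivation:
Step 1: flows [0->1,3->0,4->0,4->2] -> levels [5 1 5 8 8]
Step 2: flows [0->1,3->0,4->0,4->2] -> levels [6 2 6 7 6]
Step 3: flows [0->1,3->0,0=4,2=4] -> levels [6 3 6 6 6]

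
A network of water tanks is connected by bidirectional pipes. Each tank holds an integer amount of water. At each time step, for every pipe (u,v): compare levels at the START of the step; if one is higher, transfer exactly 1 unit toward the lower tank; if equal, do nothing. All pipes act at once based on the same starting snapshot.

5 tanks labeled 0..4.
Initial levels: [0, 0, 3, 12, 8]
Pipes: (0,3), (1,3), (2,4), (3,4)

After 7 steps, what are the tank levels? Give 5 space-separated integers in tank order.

Step 1: flows [3->0,3->1,4->2,3->4] -> levels [1 1 4 9 8]
Step 2: flows [3->0,3->1,4->2,3->4] -> levels [2 2 5 6 8]
Step 3: flows [3->0,3->1,4->2,4->3] -> levels [3 3 6 5 6]
Step 4: flows [3->0,3->1,2=4,4->3] -> levels [4 4 6 4 5]
Step 5: flows [0=3,1=3,2->4,4->3] -> levels [4 4 5 5 5]
Step 6: flows [3->0,3->1,2=4,3=4] -> levels [5 5 5 3 5]
Step 7: flows [0->3,1->3,2=4,4->3] -> levels [4 4 5 6 4]

Answer: 4 4 5 6 4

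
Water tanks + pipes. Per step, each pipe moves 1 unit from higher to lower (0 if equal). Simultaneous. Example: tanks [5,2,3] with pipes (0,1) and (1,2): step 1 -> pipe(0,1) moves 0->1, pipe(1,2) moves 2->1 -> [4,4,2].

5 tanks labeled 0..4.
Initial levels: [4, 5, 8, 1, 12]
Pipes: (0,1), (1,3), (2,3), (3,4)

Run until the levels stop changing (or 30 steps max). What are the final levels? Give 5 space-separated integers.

Step 1: flows [1->0,1->3,2->3,4->3] -> levels [5 3 7 4 11]
Step 2: flows [0->1,3->1,2->3,4->3] -> levels [4 5 6 5 10]
Step 3: flows [1->0,1=3,2->3,4->3] -> levels [5 4 5 7 9]
Step 4: flows [0->1,3->1,3->2,4->3] -> levels [4 6 6 6 8]
Step 5: flows [1->0,1=3,2=3,4->3] -> levels [5 5 6 7 7]
Step 6: flows [0=1,3->1,3->2,3=4] -> levels [5 6 7 5 7]
Step 7: flows [1->0,1->3,2->3,4->3] -> levels [6 4 6 8 6]
Step 8: flows [0->1,3->1,3->2,3->4] -> levels [5 6 7 5 7]
  -> period-2 cycle: step 8 state = step 6 state; never stabilizes
  -> state at step 30: (30-6) mod 2 = 0, same as step 6 -> [5 6 7 5 7]

Answer: 5 6 7 5 7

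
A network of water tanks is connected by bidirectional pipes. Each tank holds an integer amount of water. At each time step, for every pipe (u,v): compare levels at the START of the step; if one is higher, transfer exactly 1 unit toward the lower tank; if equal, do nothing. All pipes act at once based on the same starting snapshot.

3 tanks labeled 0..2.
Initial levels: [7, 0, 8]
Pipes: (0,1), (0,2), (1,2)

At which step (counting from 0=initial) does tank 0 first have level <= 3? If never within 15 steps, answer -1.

Answer: -1

Derivation:
Step 1: flows [0->1,2->0,2->1] -> levels [7 2 6]
Step 2: flows [0->1,0->2,2->1] -> levels [5 4 6]
Step 3: flows [0->1,2->0,2->1] -> levels [5 6 4]
Step 4: flows [1->0,0->2,1->2] -> levels [5 4 6]
  -> period-2 cycle (repeats step 2); tank 0 never drops to <=3
Tank 0 never reaches <=3 within 15 steps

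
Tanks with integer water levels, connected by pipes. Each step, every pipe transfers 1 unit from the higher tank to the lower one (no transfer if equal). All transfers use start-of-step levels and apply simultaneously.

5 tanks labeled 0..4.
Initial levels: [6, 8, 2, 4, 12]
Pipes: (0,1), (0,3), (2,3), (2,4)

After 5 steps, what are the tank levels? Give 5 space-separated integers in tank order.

Answer: 5 6 7 7 7

Derivation:
Step 1: flows [1->0,0->3,3->2,4->2] -> levels [6 7 4 4 11]
Step 2: flows [1->0,0->3,2=3,4->2] -> levels [6 6 5 5 10]
Step 3: flows [0=1,0->3,2=3,4->2] -> levels [5 6 6 6 9]
Step 4: flows [1->0,3->0,2=3,4->2] -> levels [7 5 7 5 8]
Step 5: flows [0->1,0->3,2->3,4->2] -> levels [5 6 7 7 7]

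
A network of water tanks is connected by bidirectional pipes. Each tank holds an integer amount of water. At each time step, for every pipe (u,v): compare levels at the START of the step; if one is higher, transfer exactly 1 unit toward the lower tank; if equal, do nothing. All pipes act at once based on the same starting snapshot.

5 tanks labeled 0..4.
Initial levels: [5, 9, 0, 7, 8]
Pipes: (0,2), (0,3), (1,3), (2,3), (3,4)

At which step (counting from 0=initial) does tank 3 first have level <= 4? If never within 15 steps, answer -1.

Step 1: flows [0->2,3->0,1->3,3->2,4->3] -> levels [5 8 2 7 7]
Step 2: flows [0->2,3->0,1->3,3->2,3=4] -> levels [5 7 4 6 7]
Step 3: flows [0->2,3->0,1->3,3->2,4->3] -> levels [5 6 6 6 6]
Step 4: flows [2->0,3->0,1=3,2=3,3=4] -> levels [7 6 5 5 6]
Step 5: flows [0->2,0->3,1->3,2=3,4->3] -> levels [5 5 6 8 5]
Step 6: flows [2->0,3->0,3->1,3->2,3->4] -> levels [7 6 6 4 6]
Tank 3 first reaches <=4 at step 6

Answer: 6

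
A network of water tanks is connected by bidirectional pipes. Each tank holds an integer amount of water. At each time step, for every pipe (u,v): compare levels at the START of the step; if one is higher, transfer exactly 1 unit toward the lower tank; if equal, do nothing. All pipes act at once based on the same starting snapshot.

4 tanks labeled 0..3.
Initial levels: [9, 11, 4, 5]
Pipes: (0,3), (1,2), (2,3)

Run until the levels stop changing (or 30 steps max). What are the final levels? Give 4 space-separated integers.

Step 1: flows [0->3,1->2,3->2] -> levels [8 10 6 5]
Step 2: flows [0->3,1->2,2->3] -> levels [7 9 6 7]
Step 3: flows [0=3,1->2,3->2] -> levels [7 8 8 6]
Step 4: flows [0->3,1=2,2->3] -> levels [6 8 7 8]
Step 5: flows [3->0,1->2,3->2] -> levels [7 7 9 6]
Step 6: flows [0->3,2->1,2->3] -> levels [6 8 7 8]
  -> period-2 cycle: step 6 state = step 4 state; never stabilizes
  -> state at step 30: (30-4) mod 2 = 0, same as step 4 -> [6 8 7 8]

Answer: 6 8 7 8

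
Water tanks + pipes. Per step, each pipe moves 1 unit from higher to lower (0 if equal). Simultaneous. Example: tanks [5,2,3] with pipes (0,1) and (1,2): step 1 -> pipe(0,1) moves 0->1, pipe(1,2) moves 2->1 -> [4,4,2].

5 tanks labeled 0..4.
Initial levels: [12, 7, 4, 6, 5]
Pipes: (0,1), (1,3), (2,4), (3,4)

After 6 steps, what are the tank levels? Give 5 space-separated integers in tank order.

Step 1: flows [0->1,1->3,4->2,3->4] -> levels [11 7 5 6 5]
Step 2: flows [0->1,1->3,2=4,3->4] -> levels [10 7 5 6 6]
Step 3: flows [0->1,1->3,4->2,3=4] -> levels [9 7 6 7 5]
Step 4: flows [0->1,1=3,2->4,3->4] -> levels [8 8 5 6 7]
Step 5: flows [0=1,1->3,4->2,4->3] -> levels [8 7 6 8 5]
Step 6: flows [0->1,3->1,2->4,3->4] -> levels [7 9 5 6 7]

Answer: 7 9 5 6 7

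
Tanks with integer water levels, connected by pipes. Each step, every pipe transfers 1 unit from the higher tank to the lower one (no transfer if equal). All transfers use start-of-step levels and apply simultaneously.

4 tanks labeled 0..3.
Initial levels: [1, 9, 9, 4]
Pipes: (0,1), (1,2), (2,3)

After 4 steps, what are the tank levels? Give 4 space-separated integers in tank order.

Step 1: flows [1->0,1=2,2->3] -> levels [2 8 8 5]
Step 2: flows [1->0,1=2,2->3] -> levels [3 7 7 6]
Step 3: flows [1->0,1=2,2->3] -> levels [4 6 6 7]
Step 4: flows [1->0,1=2,3->2] -> levels [5 5 7 6]

Answer: 5 5 7 6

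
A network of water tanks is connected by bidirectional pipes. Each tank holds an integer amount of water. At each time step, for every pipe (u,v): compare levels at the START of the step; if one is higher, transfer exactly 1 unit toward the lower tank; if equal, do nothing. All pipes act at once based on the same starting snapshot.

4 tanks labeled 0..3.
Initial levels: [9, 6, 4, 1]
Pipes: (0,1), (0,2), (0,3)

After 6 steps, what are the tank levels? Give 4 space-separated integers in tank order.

Step 1: flows [0->1,0->2,0->3] -> levels [6 7 5 2]
Step 2: flows [1->0,0->2,0->3] -> levels [5 6 6 3]
Step 3: flows [1->0,2->0,0->3] -> levels [6 5 5 4]
Step 4: flows [0->1,0->2,0->3] -> levels [3 6 6 5]
Step 5: flows [1->0,2->0,3->0] -> levels [6 5 5 4]
  -> period-2 cycle: step 5 state = step 3 state
  -> state at step 6: (6-3) mod 2 = 1, same as step 4 -> [3 6 6 5]

Answer: 3 6 6 5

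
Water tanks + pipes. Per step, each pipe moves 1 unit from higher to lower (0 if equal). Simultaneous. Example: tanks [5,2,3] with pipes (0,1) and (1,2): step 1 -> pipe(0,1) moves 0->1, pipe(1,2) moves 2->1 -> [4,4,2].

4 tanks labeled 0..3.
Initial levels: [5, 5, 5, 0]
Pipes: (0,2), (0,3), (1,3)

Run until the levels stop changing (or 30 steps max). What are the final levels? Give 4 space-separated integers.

Answer: 3 3 4 5

Derivation:
Step 1: flows [0=2,0->3,1->3] -> levels [4 4 5 2]
Step 2: flows [2->0,0->3,1->3] -> levels [4 3 4 4]
Step 3: flows [0=2,0=3,3->1] -> levels [4 4 4 3]
Step 4: flows [0=2,0->3,1->3] -> levels [3 3 4 5]
Step 5: flows [2->0,3->0,3->1] -> levels [5 4 3 3]
Step 6: flows [0->2,0->3,1->3] -> levels [3 3 4 5]
  -> period-2 cycle: step 6 state = step 4 state; never stabilizes
  -> state at step 30: (30-4) mod 2 = 0, same as step 4 -> [3 3 4 5]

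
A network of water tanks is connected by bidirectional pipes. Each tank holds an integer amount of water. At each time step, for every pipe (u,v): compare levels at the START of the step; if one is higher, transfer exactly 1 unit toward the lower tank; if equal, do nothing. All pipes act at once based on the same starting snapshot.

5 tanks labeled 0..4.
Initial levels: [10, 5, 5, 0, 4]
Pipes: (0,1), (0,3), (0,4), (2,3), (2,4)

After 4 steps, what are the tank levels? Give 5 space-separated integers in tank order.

Answer: 4 6 3 5 6

Derivation:
Step 1: flows [0->1,0->3,0->4,2->3,2->4] -> levels [7 6 3 2 6]
Step 2: flows [0->1,0->3,0->4,2->3,4->2] -> levels [4 7 3 4 6]
Step 3: flows [1->0,0=3,4->0,3->2,4->2] -> levels [6 6 5 3 4]
Step 4: flows [0=1,0->3,0->4,2->3,2->4] -> levels [4 6 3 5 6]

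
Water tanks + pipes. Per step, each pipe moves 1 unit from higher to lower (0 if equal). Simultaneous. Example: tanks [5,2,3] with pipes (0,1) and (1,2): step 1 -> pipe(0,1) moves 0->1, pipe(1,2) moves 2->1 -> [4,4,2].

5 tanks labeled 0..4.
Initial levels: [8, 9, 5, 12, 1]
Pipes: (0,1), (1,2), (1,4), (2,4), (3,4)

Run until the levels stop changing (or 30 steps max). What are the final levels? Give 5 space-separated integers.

Answer: 7 5 7 7 9

Derivation:
Step 1: flows [1->0,1->2,1->4,2->4,3->4] -> levels [9 6 5 11 4]
Step 2: flows [0->1,1->2,1->4,2->4,3->4] -> levels [8 5 5 10 7]
Step 3: flows [0->1,1=2,4->1,4->2,3->4] -> levels [7 7 6 9 6]
Step 4: flows [0=1,1->2,1->4,2=4,3->4] -> levels [7 5 7 8 8]
Step 5: flows [0->1,2->1,4->1,4->2,3=4] -> levels [6 8 7 8 6]
Step 6: flows [1->0,1->2,1->4,2->4,3->4] -> levels [7 5 7 7 9]
Step 7: flows [0->1,2->1,4->1,4->2,4->3] -> levels [6 8 7 8 6]
  -> period-2 cycle: step 7 state = step 5 state; never stabilizes
  -> state at step 30: (30-5) mod 2 = 1, same as step 6 -> [7 5 7 7 9]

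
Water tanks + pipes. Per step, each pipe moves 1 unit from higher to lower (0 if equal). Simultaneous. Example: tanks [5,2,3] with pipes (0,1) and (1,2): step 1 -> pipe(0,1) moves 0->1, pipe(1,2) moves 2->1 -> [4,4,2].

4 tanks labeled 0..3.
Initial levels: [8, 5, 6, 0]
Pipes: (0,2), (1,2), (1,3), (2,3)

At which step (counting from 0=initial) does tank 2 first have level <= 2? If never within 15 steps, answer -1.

Answer: -1

Derivation:
Step 1: flows [0->2,2->1,1->3,2->3] -> levels [7 5 5 2]
Step 2: flows [0->2,1=2,1->3,2->3] -> levels [6 4 5 4]
Step 3: flows [0->2,2->1,1=3,2->3] -> levels [5 5 4 5]
Step 4: flows [0->2,1->2,1=3,3->2] -> levels [4 4 7 4]
Step 5: flows [2->0,2->1,1=3,2->3] -> levels [5 5 4 5]
  -> period-2 cycle (repeats step 3); tank 2 never drops to <=2
Tank 2 never reaches <=2 within 15 steps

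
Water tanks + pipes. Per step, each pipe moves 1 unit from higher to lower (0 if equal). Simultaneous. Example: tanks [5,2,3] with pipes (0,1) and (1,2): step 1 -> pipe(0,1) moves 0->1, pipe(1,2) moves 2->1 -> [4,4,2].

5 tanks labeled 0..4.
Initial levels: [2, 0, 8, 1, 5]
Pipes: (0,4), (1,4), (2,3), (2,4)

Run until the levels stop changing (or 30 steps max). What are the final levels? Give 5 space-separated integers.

Answer: 4 4 4 3 1

Derivation:
Step 1: flows [4->0,4->1,2->3,2->4] -> levels [3 1 6 2 4]
Step 2: flows [4->0,4->1,2->3,2->4] -> levels [4 2 4 3 3]
Step 3: flows [0->4,4->1,2->3,2->4] -> levels [3 3 2 4 4]
Step 4: flows [4->0,4->1,3->2,4->2] -> levels [4 4 4 3 1]
Step 5: flows [0->4,1->4,2->3,2->4] -> levels [3 3 2 4 4]
  -> period-2 cycle: step 5 state = step 3 state; never stabilizes
  -> state at step 30: (30-3) mod 2 = 1, same as step 4 -> [4 4 4 3 1]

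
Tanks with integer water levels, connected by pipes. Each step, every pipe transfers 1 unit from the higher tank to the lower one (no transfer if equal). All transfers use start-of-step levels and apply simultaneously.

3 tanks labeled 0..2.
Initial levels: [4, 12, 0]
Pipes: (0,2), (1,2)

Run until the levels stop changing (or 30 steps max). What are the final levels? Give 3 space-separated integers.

Step 1: flows [0->2,1->2] -> levels [3 11 2]
Step 2: flows [0->2,1->2] -> levels [2 10 4]
Step 3: flows [2->0,1->2] -> levels [3 9 4]
Step 4: flows [2->0,1->2] -> levels [4 8 4]
Step 5: flows [0=2,1->2] -> levels [4 7 5]
Step 6: flows [2->0,1->2] -> levels [5 6 5]
Step 7: flows [0=2,1->2] -> levels [5 5 6]
Step 8: flows [2->0,2->1] -> levels [6 6 4]
Step 9: flows [0->2,1->2] -> levels [5 5 6]
  -> period-2 cycle: step 9 state = step 7 state; never stabilizes
  -> state at step 30: (30-7) mod 2 = 1, same as step 8 -> [6 6 4]

Answer: 6 6 4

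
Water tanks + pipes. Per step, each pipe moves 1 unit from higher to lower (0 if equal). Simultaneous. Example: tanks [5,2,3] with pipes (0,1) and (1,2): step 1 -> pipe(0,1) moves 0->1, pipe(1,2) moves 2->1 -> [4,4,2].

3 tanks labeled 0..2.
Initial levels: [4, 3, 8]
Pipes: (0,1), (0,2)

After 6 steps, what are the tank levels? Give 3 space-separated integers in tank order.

Step 1: flows [0->1,2->0] -> levels [4 4 7]
Step 2: flows [0=1,2->0] -> levels [5 4 6]
Step 3: flows [0->1,2->0] -> levels [5 5 5]
Step 4: flows [0=1,0=2] -> levels [5 5 5]
  -> stable; steps 5..6 unchanged -> [5 5 5]

Answer: 5 5 5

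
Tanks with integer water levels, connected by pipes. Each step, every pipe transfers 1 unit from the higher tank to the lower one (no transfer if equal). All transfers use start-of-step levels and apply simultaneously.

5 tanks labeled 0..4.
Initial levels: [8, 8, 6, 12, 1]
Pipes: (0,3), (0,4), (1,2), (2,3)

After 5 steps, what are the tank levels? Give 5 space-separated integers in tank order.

Answer: 6 8 7 8 6

Derivation:
Step 1: flows [3->0,0->4,1->2,3->2] -> levels [8 7 8 10 2]
Step 2: flows [3->0,0->4,2->1,3->2] -> levels [8 8 8 8 3]
Step 3: flows [0=3,0->4,1=2,2=3] -> levels [7 8 8 8 4]
Step 4: flows [3->0,0->4,1=2,2=3] -> levels [7 8 8 7 5]
Step 5: flows [0=3,0->4,1=2,2->3] -> levels [6 8 7 8 6]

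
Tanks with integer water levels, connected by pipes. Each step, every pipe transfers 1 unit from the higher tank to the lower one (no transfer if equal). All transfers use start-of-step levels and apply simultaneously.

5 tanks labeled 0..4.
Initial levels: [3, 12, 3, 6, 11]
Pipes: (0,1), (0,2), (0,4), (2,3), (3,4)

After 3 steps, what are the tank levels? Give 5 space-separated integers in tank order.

Step 1: flows [1->0,0=2,4->0,3->2,4->3] -> levels [5 11 4 6 9]
Step 2: flows [1->0,0->2,4->0,3->2,4->3] -> levels [6 10 6 6 7]
Step 3: flows [1->0,0=2,4->0,2=3,4->3] -> levels [8 9 6 7 5]

Answer: 8 9 6 7 5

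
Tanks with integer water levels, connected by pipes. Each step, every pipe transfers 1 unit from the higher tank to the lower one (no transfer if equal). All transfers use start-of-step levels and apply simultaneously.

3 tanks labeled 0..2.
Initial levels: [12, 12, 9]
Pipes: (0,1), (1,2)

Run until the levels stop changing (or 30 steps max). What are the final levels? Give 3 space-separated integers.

Step 1: flows [0=1,1->2] -> levels [12 11 10]
Step 2: flows [0->1,1->2] -> levels [11 11 11]
Step 3: flows [0=1,1=2] -> levels [11 11 11]
  -> stable (no change)

Answer: 11 11 11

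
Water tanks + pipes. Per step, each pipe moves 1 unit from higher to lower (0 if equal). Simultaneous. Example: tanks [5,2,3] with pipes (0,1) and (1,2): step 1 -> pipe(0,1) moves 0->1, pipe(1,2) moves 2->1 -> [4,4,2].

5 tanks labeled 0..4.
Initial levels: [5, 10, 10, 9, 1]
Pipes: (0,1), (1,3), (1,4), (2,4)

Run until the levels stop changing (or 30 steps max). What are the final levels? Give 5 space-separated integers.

Answer: 7 7 7 7 7

Derivation:
Step 1: flows [1->0,1->3,1->4,2->4] -> levels [6 7 9 10 3]
Step 2: flows [1->0,3->1,1->4,2->4] -> levels [7 6 8 9 5]
Step 3: flows [0->1,3->1,1->4,2->4] -> levels [6 7 7 8 7]
Step 4: flows [1->0,3->1,1=4,2=4] -> levels [7 7 7 7 7]
Step 5: flows [0=1,1=3,1=4,2=4] -> levels [7 7 7 7 7]
  -> stable (no change)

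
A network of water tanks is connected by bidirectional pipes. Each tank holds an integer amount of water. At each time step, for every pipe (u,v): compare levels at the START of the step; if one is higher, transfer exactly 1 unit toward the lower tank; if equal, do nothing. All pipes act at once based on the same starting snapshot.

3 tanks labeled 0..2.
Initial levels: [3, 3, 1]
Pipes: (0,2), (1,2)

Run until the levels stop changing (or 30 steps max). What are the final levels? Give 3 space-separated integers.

Step 1: flows [0->2,1->2] -> levels [2 2 3]
Step 2: flows [2->0,2->1] -> levels [3 3 1]
  -> period-2 cycle: step 2 state = step 0 state; never stabilizes
  -> state at step 30: (30-0) mod 2 = 0, same as step 0 -> [3 3 1]

Answer: 3 3 1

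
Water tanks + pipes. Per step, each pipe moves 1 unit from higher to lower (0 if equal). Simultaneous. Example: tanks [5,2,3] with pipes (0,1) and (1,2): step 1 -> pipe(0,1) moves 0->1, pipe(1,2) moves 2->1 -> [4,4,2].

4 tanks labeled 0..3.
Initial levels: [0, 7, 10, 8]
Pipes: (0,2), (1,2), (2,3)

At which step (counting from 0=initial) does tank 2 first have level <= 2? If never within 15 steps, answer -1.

Answer: -1

Derivation:
Step 1: flows [2->0,2->1,2->3] -> levels [1 8 7 9]
Step 2: flows [2->0,1->2,3->2] -> levels [2 7 8 8]
Step 3: flows [2->0,2->1,2=3] -> levels [3 8 6 8]
Step 4: flows [2->0,1->2,3->2] -> levels [4 7 7 7]
Step 5: flows [2->0,1=2,2=3] -> levels [5 7 6 7]
Step 6: flows [2->0,1->2,3->2] -> levels [6 6 7 6]
Step 7: flows [2->0,2->1,2->3] -> levels [7 7 4 7]
Step 8: flows [0->2,1->2,3->2] -> levels [6 6 7 6]
  -> period-2 cycle (repeats step 6); tank 2 never drops to <=2
Tank 2 never reaches <=2 within 15 steps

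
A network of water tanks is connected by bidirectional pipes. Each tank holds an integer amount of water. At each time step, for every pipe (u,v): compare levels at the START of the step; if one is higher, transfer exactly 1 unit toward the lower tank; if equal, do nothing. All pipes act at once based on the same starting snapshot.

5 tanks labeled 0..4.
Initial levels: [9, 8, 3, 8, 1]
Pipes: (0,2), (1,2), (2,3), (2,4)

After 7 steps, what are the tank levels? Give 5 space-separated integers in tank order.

Step 1: flows [0->2,1->2,3->2,2->4] -> levels [8 7 5 7 2]
Step 2: flows [0->2,1->2,3->2,2->4] -> levels [7 6 7 6 3]
Step 3: flows [0=2,2->1,2->3,2->4] -> levels [7 7 4 7 4]
Step 4: flows [0->2,1->2,3->2,2=4] -> levels [6 6 7 6 4]
Step 5: flows [2->0,2->1,2->3,2->4] -> levels [7 7 3 7 5]
Step 6: flows [0->2,1->2,3->2,4->2] -> levels [6 6 7 6 4]
  -> period-2 cycle: step 6 state = step 4 state
  -> state at step 7: (7-4) mod 2 = 1, same as step 5 -> [7 7 3 7 5]

Answer: 7 7 3 7 5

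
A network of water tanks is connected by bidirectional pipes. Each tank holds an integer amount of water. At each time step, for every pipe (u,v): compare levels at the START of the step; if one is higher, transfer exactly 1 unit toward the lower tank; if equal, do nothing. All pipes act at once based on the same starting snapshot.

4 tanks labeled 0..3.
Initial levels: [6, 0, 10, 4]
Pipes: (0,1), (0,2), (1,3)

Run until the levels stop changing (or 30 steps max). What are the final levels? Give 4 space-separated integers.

Answer: 6 4 5 5

Derivation:
Step 1: flows [0->1,2->0,3->1] -> levels [6 2 9 3]
Step 2: flows [0->1,2->0,3->1] -> levels [6 4 8 2]
Step 3: flows [0->1,2->0,1->3] -> levels [6 4 7 3]
Step 4: flows [0->1,2->0,1->3] -> levels [6 4 6 4]
Step 5: flows [0->1,0=2,1=3] -> levels [5 5 6 4]
Step 6: flows [0=1,2->0,1->3] -> levels [6 4 5 5]
Step 7: flows [0->1,0->2,3->1] -> levels [4 6 6 4]
Step 8: flows [1->0,2->0,1->3] -> levels [6 4 5 5]
  -> period-2 cycle: step 8 state = step 6 state; never stabilizes
  -> state at step 30: (30-6) mod 2 = 0, same as step 6 -> [6 4 5 5]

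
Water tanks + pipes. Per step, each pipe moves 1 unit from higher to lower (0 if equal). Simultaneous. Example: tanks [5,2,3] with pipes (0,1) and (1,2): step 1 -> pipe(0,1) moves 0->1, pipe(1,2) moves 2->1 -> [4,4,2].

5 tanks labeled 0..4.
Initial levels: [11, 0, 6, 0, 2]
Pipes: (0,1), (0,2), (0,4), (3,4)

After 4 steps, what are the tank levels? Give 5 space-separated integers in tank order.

Answer: 3 4 6 3 3

Derivation:
Step 1: flows [0->1,0->2,0->4,4->3] -> levels [8 1 7 1 2]
Step 2: flows [0->1,0->2,0->4,4->3] -> levels [5 2 8 2 2]
Step 3: flows [0->1,2->0,0->4,3=4] -> levels [4 3 7 2 3]
Step 4: flows [0->1,2->0,0->4,4->3] -> levels [3 4 6 3 3]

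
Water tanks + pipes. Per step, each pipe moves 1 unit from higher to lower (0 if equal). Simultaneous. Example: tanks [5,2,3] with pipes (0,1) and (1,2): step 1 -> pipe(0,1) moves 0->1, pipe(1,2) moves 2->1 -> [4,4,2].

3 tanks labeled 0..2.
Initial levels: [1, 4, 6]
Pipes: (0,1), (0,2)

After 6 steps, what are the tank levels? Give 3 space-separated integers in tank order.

Step 1: flows [1->0,2->0] -> levels [3 3 5]
Step 2: flows [0=1,2->0] -> levels [4 3 4]
Step 3: flows [0->1,0=2] -> levels [3 4 4]
Step 4: flows [1->0,2->0] -> levels [5 3 3]
Step 5: flows [0->1,0->2] -> levels [3 4 4]
  -> period-2 cycle: step 5 state = step 3 state
  -> state at step 6: (6-3) mod 2 = 1, same as step 4 -> [5 3 3]

Answer: 5 3 3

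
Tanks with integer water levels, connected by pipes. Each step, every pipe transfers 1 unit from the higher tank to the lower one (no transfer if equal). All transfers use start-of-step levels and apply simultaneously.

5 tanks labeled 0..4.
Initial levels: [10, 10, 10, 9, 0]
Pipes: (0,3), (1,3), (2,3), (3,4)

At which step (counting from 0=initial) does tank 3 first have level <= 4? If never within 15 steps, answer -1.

Step 1: flows [0->3,1->3,2->3,3->4] -> levels [9 9 9 11 1]
Step 2: flows [3->0,3->1,3->2,3->4] -> levels [10 10 10 7 2]
Step 3: flows [0->3,1->3,2->3,3->4] -> levels [9 9 9 9 3]
Step 4: flows [0=3,1=3,2=3,3->4] -> levels [9 9 9 8 4]
Step 5: flows [0->3,1->3,2->3,3->4] -> levels [8 8 8 10 5]
Step 6: flows [3->0,3->1,3->2,3->4] -> levels [9 9 9 6 6]
Step 7: flows [0->3,1->3,2->3,3=4] -> levels [8 8 8 9 6]
Step 8: flows [3->0,3->1,3->2,3->4] -> levels [9 9 9 5 7]
Step 9: flows [0->3,1->3,2->3,4->3] -> levels [8 8 8 9 6]
  -> period-2 cycle (repeats step 7); tank 3 never drops to <=4
Tank 3 never reaches <=4 within 15 steps

Answer: -1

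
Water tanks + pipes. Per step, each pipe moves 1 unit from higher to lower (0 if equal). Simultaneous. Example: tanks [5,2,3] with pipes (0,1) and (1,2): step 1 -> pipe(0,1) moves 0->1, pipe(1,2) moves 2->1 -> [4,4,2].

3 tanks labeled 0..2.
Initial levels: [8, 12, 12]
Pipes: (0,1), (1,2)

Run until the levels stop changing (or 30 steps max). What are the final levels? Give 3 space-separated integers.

Step 1: flows [1->0,1=2] -> levels [9 11 12]
Step 2: flows [1->0,2->1] -> levels [10 11 11]
Step 3: flows [1->0,1=2] -> levels [11 10 11]
Step 4: flows [0->1,2->1] -> levels [10 12 10]
Step 5: flows [1->0,1->2] -> levels [11 10 11]
  -> period-2 cycle: step 5 state = step 3 state; never stabilizes
  -> state at step 30: (30-3) mod 2 = 1, same as step 4 -> [10 12 10]

Answer: 10 12 10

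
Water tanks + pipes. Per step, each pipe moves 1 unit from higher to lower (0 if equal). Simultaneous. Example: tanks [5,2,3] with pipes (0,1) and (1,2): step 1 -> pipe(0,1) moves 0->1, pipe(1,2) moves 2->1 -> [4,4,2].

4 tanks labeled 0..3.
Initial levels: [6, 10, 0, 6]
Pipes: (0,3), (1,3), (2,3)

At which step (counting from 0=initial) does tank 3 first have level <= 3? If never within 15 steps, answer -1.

Answer: -1

Derivation:
Step 1: flows [0=3,1->3,3->2] -> levels [6 9 1 6]
Step 2: flows [0=3,1->3,3->2] -> levels [6 8 2 6]
Step 3: flows [0=3,1->3,3->2] -> levels [6 7 3 6]
Step 4: flows [0=3,1->3,3->2] -> levels [6 6 4 6]
Step 5: flows [0=3,1=3,3->2] -> levels [6 6 5 5]
Step 6: flows [0->3,1->3,2=3] -> levels [5 5 5 7]
Step 7: flows [3->0,3->1,3->2] -> levels [6 6 6 4]
Step 8: flows [0->3,1->3,2->3] -> levels [5 5 5 7]
  -> period-2 cycle (repeats step 6); tank 3 never drops to <=3
Tank 3 never reaches <=3 within 15 steps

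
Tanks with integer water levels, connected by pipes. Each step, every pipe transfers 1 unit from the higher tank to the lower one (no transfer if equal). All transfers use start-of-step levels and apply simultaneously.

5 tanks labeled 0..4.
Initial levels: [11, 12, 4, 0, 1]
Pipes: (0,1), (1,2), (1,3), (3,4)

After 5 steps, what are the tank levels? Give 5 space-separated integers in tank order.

Answer: 8 7 7 3 3

Derivation:
Step 1: flows [1->0,1->2,1->3,4->3] -> levels [12 9 5 2 0]
Step 2: flows [0->1,1->2,1->3,3->4] -> levels [11 8 6 2 1]
Step 3: flows [0->1,1->2,1->3,3->4] -> levels [10 7 7 2 2]
Step 4: flows [0->1,1=2,1->3,3=4] -> levels [9 7 7 3 2]
Step 5: flows [0->1,1=2,1->3,3->4] -> levels [8 7 7 3 3]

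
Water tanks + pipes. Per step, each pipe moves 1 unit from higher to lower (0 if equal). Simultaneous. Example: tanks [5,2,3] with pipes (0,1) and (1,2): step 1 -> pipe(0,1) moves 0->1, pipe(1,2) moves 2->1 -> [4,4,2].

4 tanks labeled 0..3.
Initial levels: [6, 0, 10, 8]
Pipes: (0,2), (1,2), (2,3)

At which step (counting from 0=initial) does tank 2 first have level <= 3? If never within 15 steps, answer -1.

Answer: -1

Derivation:
Step 1: flows [2->0,2->1,2->3] -> levels [7 1 7 9]
Step 2: flows [0=2,2->1,3->2] -> levels [7 2 7 8]
Step 3: flows [0=2,2->1,3->2] -> levels [7 3 7 7]
Step 4: flows [0=2,2->1,2=3] -> levels [7 4 6 7]
Step 5: flows [0->2,2->1,3->2] -> levels [6 5 7 6]
Step 6: flows [2->0,2->1,2->3] -> levels [7 6 4 7]
Step 7: flows [0->2,1->2,3->2] -> levels [6 5 7 6]
  -> period-2 cycle (repeats step 5); tank 2 never drops to <=3
Tank 2 never reaches <=3 within 15 steps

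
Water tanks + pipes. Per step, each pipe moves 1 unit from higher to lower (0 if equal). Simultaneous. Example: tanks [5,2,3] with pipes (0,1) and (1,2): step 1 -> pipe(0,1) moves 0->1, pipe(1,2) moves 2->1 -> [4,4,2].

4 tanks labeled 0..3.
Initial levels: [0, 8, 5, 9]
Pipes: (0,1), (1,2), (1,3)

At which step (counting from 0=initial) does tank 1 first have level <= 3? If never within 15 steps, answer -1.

Answer: -1

Derivation:
Step 1: flows [1->0,1->2,3->1] -> levels [1 7 6 8]
Step 2: flows [1->0,1->2,3->1] -> levels [2 6 7 7]
Step 3: flows [1->0,2->1,3->1] -> levels [3 7 6 6]
Step 4: flows [1->0,1->2,1->3] -> levels [4 4 7 7]
Step 5: flows [0=1,2->1,3->1] -> levels [4 6 6 6]
Step 6: flows [1->0,1=2,1=3] -> levels [5 5 6 6]
Step 7: flows [0=1,2->1,3->1] -> levels [5 7 5 5]
Step 8: flows [1->0,1->2,1->3] -> levels [6 4 6 6]
Step 9: flows [0->1,2->1,3->1] -> levels [5 7 5 5]
  -> period-2 cycle (repeats step 7); tank 1 never drops to <=3
Tank 1 never reaches <=3 within 15 steps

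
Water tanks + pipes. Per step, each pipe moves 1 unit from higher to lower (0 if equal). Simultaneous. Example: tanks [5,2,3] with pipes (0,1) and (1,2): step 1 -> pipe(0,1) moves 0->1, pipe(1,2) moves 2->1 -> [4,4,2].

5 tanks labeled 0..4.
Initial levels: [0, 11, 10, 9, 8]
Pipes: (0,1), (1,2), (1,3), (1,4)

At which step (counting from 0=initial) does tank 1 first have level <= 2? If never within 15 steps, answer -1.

Answer: -1

Derivation:
Step 1: flows [1->0,1->2,1->3,1->4] -> levels [1 7 11 10 9]
Step 2: flows [1->0,2->1,3->1,4->1] -> levels [2 9 10 9 8]
Step 3: flows [1->0,2->1,1=3,1->4] -> levels [3 8 9 9 9]
Step 4: flows [1->0,2->1,3->1,4->1] -> levels [4 10 8 8 8]
Step 5: flows [1->0,1->2,1->3,1->4] -> levels [5 6 9 9 9]
Step 6: flows [1->0,2->1,3->1,4->1] -> levels [6 8 8 8 8]
Step 7: flows [1->0,1=2,1=3,1=4] -> levels [7 7 8 8 8]
Step 8: flows [0=1,2->1,3->1,4->1] -> levels [7 10 7 7 7]
Step 9: flows [1->0,1->2,1->3,1->4] -> levels [8 6 8 8 8]
Step 10: flows [0->1,2->1,3->1,4->1] -> levels [7 10 7 7 7]
  -> period-2 cycle (repeats step 8); tank 1 never drops to <=2
Tank 1 never reaches <=2 within 15 steps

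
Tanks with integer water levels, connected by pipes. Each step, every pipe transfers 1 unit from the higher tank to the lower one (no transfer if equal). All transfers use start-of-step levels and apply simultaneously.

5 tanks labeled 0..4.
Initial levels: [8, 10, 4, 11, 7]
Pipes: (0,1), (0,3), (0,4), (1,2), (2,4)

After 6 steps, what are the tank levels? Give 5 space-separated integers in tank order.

Answer: 9 7 9 8 7

Derivation:
Step 1: flows [1->0,3->0,0->4,1->2,4->2] -> levels [9 8 6 10 7]
Step 2: flows [0->1,3->0,0->4,1->2,4->2] -> levels [8 8 8 9 7]
Step 3: flows [0=1,3->0,0->4,1=2,2->4] -> levels [8 8 7 8 9]
Step 4: flows [0=1,0=3,4->0,1->2,4->2] -> levels [9 7 9 8 7]
Step 5: flows [0->1,0->3,0->4,2->1,2->4] -> levels [6 9 7 9 9]
Step 6: flows [1->0,3->0,4->0,1->2,4->2] -> levels [9 7 9 8 7]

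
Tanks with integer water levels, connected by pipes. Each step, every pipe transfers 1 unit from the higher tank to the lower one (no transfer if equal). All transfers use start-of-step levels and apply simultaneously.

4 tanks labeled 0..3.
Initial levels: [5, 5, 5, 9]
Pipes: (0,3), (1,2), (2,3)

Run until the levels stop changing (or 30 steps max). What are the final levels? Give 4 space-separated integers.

Step 1: flows [3->0,1=2,3->2] -> levels [6 5 6 7]
Step 2: flows [3->0,2->1,3->2] -> levels [7 6 6 5]
Step 3: flows [0->3,1=2,2->3] -> levels [6 6 5 7]
Step 4: flows [3->0,1->2,3->2] -> levels [7 5 7 5]
Step 5: flows [0->3,2->1,2->3] -> levels [6 6 5 7]
  -> period-2 cycle: step 5 state = step 3 state; never stabilizes
  -> state at step 30: (30-3) mod 2 = 1, same as step 4 -> [7 5 7 5]

Answer: 7 5 7 5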